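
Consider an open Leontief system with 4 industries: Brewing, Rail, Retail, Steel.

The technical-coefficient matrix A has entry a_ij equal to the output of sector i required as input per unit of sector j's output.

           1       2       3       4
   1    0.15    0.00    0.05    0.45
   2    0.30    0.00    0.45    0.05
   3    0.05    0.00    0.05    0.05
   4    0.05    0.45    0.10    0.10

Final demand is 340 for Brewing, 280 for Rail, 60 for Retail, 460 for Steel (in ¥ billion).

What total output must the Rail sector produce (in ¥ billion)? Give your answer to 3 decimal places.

x_2 = 663.927

I − A =
  [   0.85     0.00    -0.05    -0.45]
  [  -0.30     1.00    -0.45    -0.05]
  [  -0.05     0.00     0.95    -0.05]
  [  -0.05    -0.45    -0.10     0.90]
Compute the cofactors C_ij = (−1)^(i+j)·(3×3 minor ij) of I−A; the adjugate is their transpose:
adj(I−A) = Cᵀ =
  [ 0.818500   0.193500   0.180000   0.430000]
  [ 0.279000   0.696500   0.365500   0.198500]
  [ 0.053125   0.029250   0.662625   0.065000]
  [ 0.190875   0.362250   0.266375   0.805000]
det(I−A) = Σ_j (I−A)_1j·C_1j = (0.85)(0.818500) + (0.00)(0.279000) + (-0.05)(0.053125) + (-0.45)(0.190875) = 0.607175
(I − A)⁻¹ = adj(I−A) / det(I−A) ≈
  [   1.3480     0.3187     0.2965     0.7082]
  [   0.4595     1.1471     0.6020     0.3269]
  [   0.0875     0.0482     1.0913     0.1071]
  [   0.3144     0.5966     0.4387     1.3258]
x = (I − A)⁻¹ d = adj(I−A)·d / det(I−A), with det(I−A) = 0.607175:
  x_1 = (0.818500·340 + 0.193500·280 + 0.180000·60 + 0.430000·460) / 0.607175 = 541.07 / 0.607175 ≈ 891.127
  x_2 = (0.279000·340 + 0.696500·280 + 0.365500·60 + 0.198500·460) / 0.607175 = 403.12 / 0.607175 ≈ 663.927
  x_3 = (0.053125·340 + 0.029250·280 + 0.662625·60 + 0.065000·460) / 0.607175 = 95.91 / 0.607175 ≈ 157.961
  x_4 = (0.190875·340 + 0.362250·280 + 0.266375·60 + 0.805000·460) / 0.607175 = 552.61 / 0.607175 ≈ 910.133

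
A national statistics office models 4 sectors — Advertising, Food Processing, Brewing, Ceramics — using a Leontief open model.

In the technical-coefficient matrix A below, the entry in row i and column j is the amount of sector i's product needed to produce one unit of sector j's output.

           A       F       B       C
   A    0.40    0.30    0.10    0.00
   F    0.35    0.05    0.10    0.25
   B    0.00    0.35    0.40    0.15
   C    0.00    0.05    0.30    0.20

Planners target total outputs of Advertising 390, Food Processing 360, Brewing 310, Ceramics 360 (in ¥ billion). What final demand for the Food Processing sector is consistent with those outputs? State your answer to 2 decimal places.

I − A =
  [   0.60    -0.30    -0.10     0.00]
  [  -0.35     0.95    -0.10    -0.25]
  [   0.00    -0.35     0.60    -0.15]
  [   0.00    -0.05    -0.30     0.80]
d = (I − A) x:
  d_A = (+0.60)·390 + (-0.30)·360 + (-0.10)·310 + (+0.00)·360 = 95.00
  d_F = (-0.35)·390 + (+0.95)·360 + (-0.10)·310 + (-0.25)·360 = 84.50
  d_B = (+0.00)·390 + (-0.35)·360 + (+0.60)·310 + (-0.15)·360 = 6.00
  d_C = (+0.00)·390 + (-0.05)·360 + (-0.30)·310 + (+0.80)·360 = 177.00

d_F = 84.50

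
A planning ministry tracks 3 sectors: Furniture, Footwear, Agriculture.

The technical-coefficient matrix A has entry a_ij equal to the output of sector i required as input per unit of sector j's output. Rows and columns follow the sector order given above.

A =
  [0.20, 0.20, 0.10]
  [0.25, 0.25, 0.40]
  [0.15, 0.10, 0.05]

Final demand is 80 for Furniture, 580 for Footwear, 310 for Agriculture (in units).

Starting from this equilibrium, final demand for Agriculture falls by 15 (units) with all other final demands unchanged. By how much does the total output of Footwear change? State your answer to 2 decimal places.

Δx_2 = -11.14

I − A =
  [   0.80    -0.20    -0.10]
  [  -0.25     0.75    -0.40]
  [  -0.15    -0.10     0.95]
Cofactors of I−A, C_ij = (−1)^(i+j)·(minor ij) (rows/columns in the sector order above):
  C_11 = (0.75)(0.95) − (-0.40)(-0.10) = 0.6725
  C_12 = −[(-0.25)(0.95) − (-0.40)(-0.15)] = 0.2975
  C_13 = (-0.25)(-0.10) − (0.75)(-0.15) = 0.1375
  C_21 = −[(-0.20)(0.95) − (-0.10)(-0.10)] = 0.2000
  C_22 = (0.80)(0.95) − (-0.10)(-0.15) = 0.7450
  C_23 = −[(0.80)(-0.10) − (-0.20)(-0.15)] = 0.1100
  C_31 = (-0.20)(-0.40) − (-0.10)(0.75) = 0.1550
  C_32 = −[(0.80)(-0.40) − (-0.10)(-0.25)] = 0.3450
  C_33 = (0.80)(0.75) − (-0.20)(-0.25) = 0.5500
det(I−A) = Σ_j (I−A)_1j·C_1j = (0.80)(0.6725) + (-0.20)(0.2975) + (-0.10)(0.1375) = 0.46475
adj(I−A) = Cᵀ =
  [ 0.6725   0.2000   0.1550]
  [ 0.2975   0.7450   0.3450]
  [ 0.1375   0.1100   0.5500]
(I − A)⁻¹ = adj(I−A) / det(I−A) ≈
  [   1.4470     0.4303     0.3335]
  [   0.6401     1.6030     0.7423]
  [   0.2959     0.2367     1.1834]
Δx = (I − A)⁻¹ Δd with Δd having -15 in the Agriculture component and 0 elsewhere.
So Δx_2 = L_23 · (-15), where L_23 = adj(I−A)_23 / det(I−A) = 0.3450 / 0.46475.
Δx_2 = 0.3450 × (-15) / 0.46475 = -5.175 / 0.46475 ≈ -11.14.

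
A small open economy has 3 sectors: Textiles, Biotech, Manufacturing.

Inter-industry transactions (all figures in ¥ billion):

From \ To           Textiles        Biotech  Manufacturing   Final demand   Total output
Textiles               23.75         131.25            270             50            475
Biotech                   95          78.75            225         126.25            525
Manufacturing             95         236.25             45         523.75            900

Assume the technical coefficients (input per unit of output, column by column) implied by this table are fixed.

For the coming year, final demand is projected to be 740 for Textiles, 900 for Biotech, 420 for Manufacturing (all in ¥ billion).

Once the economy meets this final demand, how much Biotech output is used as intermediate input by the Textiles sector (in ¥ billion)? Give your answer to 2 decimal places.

Technical coefficients a_ij = z_ij / X_j:
  a_11 = 23.75/475 = 0.05, a_21 = 95/475 = 0.20, a_31 = 95/475 = 0.20
  a_12 = 131.25/525 = 0.25, a_22 = 78.75/525 = 0.15, a_32 = 236.25/525 = 0.45
  a_13 = 270/900 = 0.30, a_23 = 225/900 = 0.25, a_33 = 45/900 = 0.05
I − A =
  [   0.95    -0.25    -0.30]
  [  -0.20     0.85    -0.25]
  [  -0.20    -0.45     0.95]
Cofactors of I−A, C_ij = (−1)^(i+j)·(minor ij) (rows/columns in the sector order above):
  C_11 = (0.85)(0.95) − (-0.25)(-0.45) = 0.6950
  C_12 = −[(-0.20)(0.95) − (-0.25)(-0.20)] = 0.2400
  C_13 = (-0.20)(-0.45) − (0.85)(-0.20) = 0.2600
  C_21 = −[(-0.25)(0.95) − (-0.30)(-0.45)] = 0.3725
  C_22 = (0.95)(0.95) − (-0.30)(-0.20) = 0.8425
  C_23 = −[(0.95)(-0.45) − (-0.25)(-0.20)] = 0.4775
  C_31 = (-0.25)(-0.25) − (-0.30)(0.85) = 0.3175
  C_32 = −[(0.95)(-0.25) − (-0.30)(-0.20)] = 0.2975
  C_33 = (0.95)(0.85) − (-0.25)(-0.20) = 0.7575
det(I−A) = Σ_j (I−A)_1j·C_1j = (0.95)(0.6950) + (-0.25)(0.2400) + (-0.30)(0.2600) = 0.52225
adj(I−A) = Cᵀ =
  [ 0.6950   0.3725   0.3175]
  [ 0.2400   0.8425   0.2975]
  [ 0.2600   0.4775   0.7575]
(I − A)⁻¹ = adj(I−A) / det(I−A) ≈
  [   1.3308     0.7133     0.6079]
  [   0.4596     1.6132     0.5697]
  [   0.4978     0.9143     1.4505]
First solve x = (I − A)⁻¹ d = adj(I−A)·d / det(I−A); in particular x_1 = (0.6950·740 + 0.3725·900 + 0.3175·420) / 0.52225 = 982.90 / 0.52225 ≈ 1882.0488.
Intermediate flow from 2 to 1: z_21 = a_21 · x_1 = 0.20 × 982.90 / 0.52225 = 196.58 / 0.52225 ≈ 376.41.

z_21 = 376.41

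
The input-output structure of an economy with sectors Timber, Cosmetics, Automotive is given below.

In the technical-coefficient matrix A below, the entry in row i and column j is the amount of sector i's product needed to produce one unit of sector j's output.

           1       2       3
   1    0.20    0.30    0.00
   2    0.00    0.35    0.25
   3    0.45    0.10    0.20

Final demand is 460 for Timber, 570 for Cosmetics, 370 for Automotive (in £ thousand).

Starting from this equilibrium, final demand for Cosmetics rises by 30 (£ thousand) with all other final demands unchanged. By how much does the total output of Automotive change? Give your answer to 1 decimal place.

Δx_3 = 17.8

I − A =
  [   0.80    -0.30     0.00]
  [   0.00     0.65    -0.25]
  [  -0.45    -0.10     0.80]
Cofactors of I−A, C_ij = (−1)^(i+j)·(minor ij) (rows/columns in the sector order above):
  C_11 = (0.65)(0.80) − (-0.25)(-0.10) = 0.4950
  C_12 = −[(0.00)(0.80) − (-0.25)(-0.45)] = 0.1125
  C_13 = (0.00)(-0.10) − (0.65)(-0.45) = 0.2925
  C_21 = −[(-0.30)(0.80) − (0.00)(-0.10)] = 0.2400
  C_22 = (0.80)(0.80) − (0.00)(-0.45) = 0.6400
  C_23 = −[(0.80)(-0.10) − (-0.30)(-0.45)] = 0.2150
  C_31 = (-0.30)(-0.25) − (0.00)(0.65) = 0.0750
  C_32 = −[(0.80)(-0.25) − (0.00)(0.00)] = 0.2000
  C_33 = (0.80)(0.65) − (-0.30)(0.00) = 0.5200
det(I−A) = Σ_j (I−A)_1j·C_1j = (0.80)(0.4950) + (-0.30)(0.1125) + (0.00)(0.2925) = 0.36225
adj(I−A) = Cᵀ =
  [ 0.4950   0.2400   0.0750]
  [ 0.1125   0.6400   0.2000]
  [ 0.2925   0.2150   0.5200]
(I − A)⁻¹ = adj(I−A) / det(I−A) ≈
  [   1.3665     0.6625     0.2070]
  [   0.3106     1.7667     0.5521]
  [   0.8075     0.5935     1.4355]
Δx = (I − A)⁻¹ Δd with Δd having +30 in the Cosmetics component and 0 elsewhere.
So Δx_3 = L_32 · (+30), where L_32 = adj(I−A)_32 / det(I−A) = 0.2150 / 0.36225.
Δx_3 = 0.2150 × (+30) / 0.36225 = 6.45 / 0.36225 ≈ 17.8.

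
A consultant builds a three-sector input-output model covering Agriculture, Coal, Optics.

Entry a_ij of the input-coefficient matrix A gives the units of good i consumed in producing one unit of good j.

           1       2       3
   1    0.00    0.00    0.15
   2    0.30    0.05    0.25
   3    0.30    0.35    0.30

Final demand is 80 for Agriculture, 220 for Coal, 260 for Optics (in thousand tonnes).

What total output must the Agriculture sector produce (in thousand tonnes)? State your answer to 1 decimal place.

I − A =
  [   1.00     0.00    -0.15]
  [  -0.30     0.95    -0.25]
  [  -0.30    -0.35     0.70]
Cofactors of I−A, C_ij = (−1)^(i+j)·(minor ij) (rows/columns in the sector order above):
  C_11 = (0.95)(0.70) − (-0.25)(-0.35) = 0.5775
  C_12 = −[(-0.30)(0.70) − (-0.25)(-0.30)] = 0.2850
  C_13 = (-0.30)(-0.35) − (0.95)(-0.30) = 0.3900
  C_21 = −[(0.00)(0.70) − (-0.15)(-0.35)] = 0.0525
  C_22 = (1.00)(0.70) − (-0.15)(-0.30) = 0.6550
  C_23 = −[(1.00)(-0.35) − (0.00)(-0.30)] = 0.3500
  C_31 = (0.00)(-0.25) − (-0.15)(0.95) = 0.1425
  C_32 = −[(1.00)(-0.25) − (-0.15)(-0.30)] = 0.2950
  C_33 = (1.00)(0.95) − (0.00)(-0.30) = 0.9500
det(I−A) = Σ_j (I−A)_1j·C_1j = (1.00)(0.5775) + (0.00)(0.2850) + (-0.15)(0.3900) = 0.5190
adj(I−A) = Cᵀ =
  [ 0.5775   0.0525   0.1425]
  [ 0.2850   0.6550   0.2950]
  [ 0.3900   0.3500   0.9500]
(I − A)⁻¹ = adj(I−A) / det(I−A) ≈
  [   1.1127     0.1012     0.2746]
  [   0.5491     1.2620     0.5684]
  [   0.7514     0.6744     1.8304]
x = (I − A)⁻¹ d = adj(I−A)·d / det(I−A), with det(I−A) = 0.5190:
  x_1 = (0.5775·80 + 0.0525·220 + 0.1425·260) / 0.5190 = 94.80 / 0.5190 ≈ 182.7
  x_2 = (0.2850·80 + 0.6550·220 + 0.2950·260) / 0.5190 = 243.60 / 0.5190 ≈ 469.4
  x_3 = (0.3900·80 + 0.3500·220 + 0.9500·260) / 0.5190 = 355.20 / 0.5190 ≈ 684.4

x_1 = 182.7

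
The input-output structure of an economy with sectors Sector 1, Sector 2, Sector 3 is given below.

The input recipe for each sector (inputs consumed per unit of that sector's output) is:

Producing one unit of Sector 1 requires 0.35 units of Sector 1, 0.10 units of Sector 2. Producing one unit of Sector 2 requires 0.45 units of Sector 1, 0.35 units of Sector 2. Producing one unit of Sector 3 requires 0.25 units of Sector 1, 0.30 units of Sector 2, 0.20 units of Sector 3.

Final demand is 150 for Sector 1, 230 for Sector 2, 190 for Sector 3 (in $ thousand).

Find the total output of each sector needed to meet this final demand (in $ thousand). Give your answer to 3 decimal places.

I − A =
  [   0.65    -0.45    -0.25]
  [  -0.10     0.65    -0.30]
  [   0.00     0.00     0.80]
Cofactors of I−A, C_ij = (−1)^(i+j)·(minor ij) (rows/columns in the sector order above):
  C_11 = (0.65)(0.80) − (-0.30)(0.00) = 0.5200
  C_12 = −[(-0.10)(0.80) − (-0.30)(0.00)] = 0.0800
  C_13 = (-0.10)(0.00) − (0.65)(0.00) = 0.0000
  C_21 = −[(-0.45)(0.80) − (-0.25)(0.00)] = 0.3600
  C_22 = (0.65)(0.80) − (-0.25)(0.00) = 0.5200
  C_23 = −[(0.65)(0.00) − (-0.45)(0.00)] = 0.0000
  C_31 = (-0.45)(-0.30) − (-0.25)(0.65) = 0.2975
  C_32 = −[(0.65)(-0.30) − (-0.25)(-0.10)] = 0.2200
  C_33 = (0.65)(0.65) − (-0.45)(-0.10) = 0.3775
det(I−A) = Σ_j (I−A)_1j·C_1j = (0.65)(0.5200) + (-0.45)(0.0800) + (-0.25)(0.0000) = 0.3020
adj(I−A) = Cᵀ =
  [ 0.5200   0.3600   0.2975]
  [ 0.0800   0.5200   0.2200]
  [ 0.0000   0.0000   0.3775]
(I − A)⁻¹ = adj(I−A) / det(I−A) ≈
  [   1.7219     1.1921     0.9851]
  [   0.2649     1.7219     0.7285]
  [   0.0000     0.0000     1.2500]
x = (I − A)⁻¹ d = adj(I−A)·d / det(I−A), with det(I−A) = 0.3020:
  x_1 = (0.5200·150 + 0.3600·230 + 0.2975·190) / 0.3020 = 217.325 / 0.3020 ≈ 719.619
  x_2 = (0.0800·150 + 0.5200·230 + 0.2200·190) / 0.3020 = 173.40 / 0.3020 ≈ 574.172
  x_3 = (0.0000·150 + 0.0000·230 + 0.3775·190) / 0.3020 = 71.725 / 0.3020 = 237.500

x_1 = 719.619, x_2 = 574.172, x_3 = 237.500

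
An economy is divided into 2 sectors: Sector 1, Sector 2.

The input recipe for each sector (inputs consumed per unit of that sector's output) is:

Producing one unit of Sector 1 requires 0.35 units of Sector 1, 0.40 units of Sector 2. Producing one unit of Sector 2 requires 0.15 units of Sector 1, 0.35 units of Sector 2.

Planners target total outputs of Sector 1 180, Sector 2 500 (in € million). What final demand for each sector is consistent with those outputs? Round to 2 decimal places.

I − A =
  [   0.65    -0.15]
  [  -0.40     0.65]
d = (I − A) x:
  d_1 = (+0.65)·180 + (-0.15)·500 = 42.00
  d_2 = (-0.40)·180 + (+0.65)·500 = 253.00

d_1 = 42.00, d_2 = 253.00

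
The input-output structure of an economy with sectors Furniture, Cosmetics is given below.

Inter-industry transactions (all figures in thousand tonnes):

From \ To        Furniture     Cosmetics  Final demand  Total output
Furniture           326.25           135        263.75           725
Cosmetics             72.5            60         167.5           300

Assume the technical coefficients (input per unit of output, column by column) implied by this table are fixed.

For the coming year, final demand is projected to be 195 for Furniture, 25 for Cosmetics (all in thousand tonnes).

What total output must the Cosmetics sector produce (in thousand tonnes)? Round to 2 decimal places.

x_2 = 84.18

Technical coefficients a_ij = z_ij / X_j:
  a_11 = 326.25/725 = 0.45, a_21 = 72.5/725 = 0.10
  a_12 = 135/300 = 0.45, a_22 = 60/300 = 0.20
I − A =
  [   0.55    -0.45]
  [  -0.10     0.80]
det(I−A) = (0.55)(0.80) − (-0.45)(-0.10) = 0.3950
adj(I−A) = [[0.80, 0.45], [0.10, 0.55]]
(I − A)⁻¹ = adj(I−A) / det(I−A) ≈
  [   2.0253     1.1392]
  [   0.2532     1.3924]
x = (I − A)⁻¹ d = adj(I−A)·d / det(I−A), with det(I−A) = 0.3950:
  x_1 = (0.80·195 + 0.45·25) / 0.3950 = 167.25 / 0.3950 ≈ 423.42
  x_2 = (0.10·195 + 0.55·25) / 0.3950 = 33.25 / 0.3950 ≈ 84.18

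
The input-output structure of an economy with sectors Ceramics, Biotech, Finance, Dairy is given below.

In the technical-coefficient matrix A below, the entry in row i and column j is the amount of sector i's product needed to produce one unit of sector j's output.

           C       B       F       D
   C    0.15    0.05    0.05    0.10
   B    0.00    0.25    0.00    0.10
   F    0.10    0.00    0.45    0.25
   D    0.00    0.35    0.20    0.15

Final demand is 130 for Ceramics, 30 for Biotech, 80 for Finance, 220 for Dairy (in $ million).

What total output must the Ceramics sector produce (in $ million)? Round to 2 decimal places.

x_C = 224.21

I − A =
  [   0.85    -0.05    -0.05    -0.10]
  [   0.00     0.75     0.00    -0.10]
  [  -0.10     0.00     0.55    -0.25]
  [   0.00    -0.35    -0.20     0.85]
Compute the cofactors C_ij = (−1)^(i+j)·(3×3 minor ij) of I−A; the adjugate is their transpose:
adj(I−A) = Cᵀ =
  [ 0.293875   0.044500   0.046125   0.053375]
  [ 0.002000   0.348625   0.017000   0.046250]
  [ 0.060250   0.082125   0.512125   0.167375]
  [ 0.015000   0.162875   0.127500   0.346875]
det(I−A) = Σ_j (I−A)_1j·C_1j = (0.85)(0.293875) + (-0.05)(0.002000) + (-0.05)(0.060250) + (-0.10)(0.015000) = 0.24518125
(I − A)⁻¹ = adj(I−A) / det(I−A) ≈
  [   1.1986     0.1815     0.1881     0.2177]
  [   0.0082     1.4219     0.0693     0.1886]
  [   0.2457     0.3350     2.0888     0.6827]
  [   0.0612     0.6643     0.5200     1.4148]
x = (I − A)⁻¹ d = adj(I−A)·d / det(I−A), with det(I−A) = 0.24518125:
  x_C = (0.293875·130 + 0.044500·30 + 0.046125·80 + 0.053375·220) / 0.24518125 = 54.97125 / 0.24518125 ≈ 224.21
  x_B = (0.002000·130 + 0.348625·30 + 0.017000·80 + 0.046250·220) / 0.24518125 = 22.25375 / 0.24518125 ≈ 90.76
  x_F = (0.060250·130 + 0.082125·30 + 0.512125·80 + 0.167375·220) / 0.24518125 = 88.08875 / 0.24518125 ≈ 359.28
  x_D = (0.015000·130 + 0.162875·30 + 0.127500·80 + 0.346875·220) / 0.24518125 = 93.34875 / 0.24518125 ≈ 380.73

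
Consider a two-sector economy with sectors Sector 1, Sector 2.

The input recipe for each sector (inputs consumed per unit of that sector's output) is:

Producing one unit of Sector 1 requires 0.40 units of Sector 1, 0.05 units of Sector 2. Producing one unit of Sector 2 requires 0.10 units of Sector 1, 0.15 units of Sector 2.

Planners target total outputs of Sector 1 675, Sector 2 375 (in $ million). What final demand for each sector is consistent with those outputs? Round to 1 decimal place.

I − A =
  [   0.60    -0.10]
  [  -0.05     0.85]
d = (I − A) x:
  d_1 = (+0.60)·675 + (-0.10)·375 = 367.5
  d_2 = (-0.05)·675 + (+0.85)·375 = 285.0

d_1 = 367.5, d_2 = 285.0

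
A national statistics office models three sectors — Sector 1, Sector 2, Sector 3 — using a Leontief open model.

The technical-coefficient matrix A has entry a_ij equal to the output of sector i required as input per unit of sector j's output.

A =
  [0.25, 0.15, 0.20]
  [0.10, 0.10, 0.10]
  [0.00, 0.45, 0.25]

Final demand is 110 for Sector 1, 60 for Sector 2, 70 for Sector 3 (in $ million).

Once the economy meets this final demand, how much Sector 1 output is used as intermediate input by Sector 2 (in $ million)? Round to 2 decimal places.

z_12 = 16.14

I − A =
  [   0.75    -0.15    -0.20]
  [  -0.10     0.90    -0.10]
  [   0.00    -0.45     0.75]
Cofactors of I−A, C_ij = (−1)^(i+j)·(minor ij) (rows/columns in the sector order above):
  C_11 = (0.90)(0.75) − (-0.10)(-0.45) = 0.6300
  C_12 = −[(-0.10)(0.75) − (-0.10)(0.00)] = 0.0750
  C_13 = (-0.10)(-0.45) − (0.90)(0.00) = 0.0450
  C_21 = −[(-0.15)(0.75) − (-0.20)(-0.45)] = 0.2025
  C_22 = (0.75)(0.75) − (-0.20)(0.00) = 0.5625
  C_23 = −[(0.75)(-0.45) − (-0.15)(0.00)] = 0.3375
  C_31 = (-0.15)(-0.10) − (-0.20)(0.90) = 0.1950
  C_32 = −[(0.75)(-0.10) − (-0.20)(-0.10)] = 0.0950
  C_33 = (0.75)(0.90) − (-0.15)(-0.10) = 0.6600
det(I−A) = Σ_j (I−A)_1j·C_1j = (0.75)(0.6300) + (-0.15)(0.0750) + (-0.20)(0.0450) = 0.45225
adj(I−A) = Cᵀ =
  [ 0.6300   0.2025   0.1950]
  [ 0.0750   0.5625   0.0950]
  [ 0.0450   0.3375   0.6600]
(I − A)⁻¹ = adj(I−A) / det(I−A) ≈
  [   1.3930     0.4478     0.4312]
  [   0.1658     1.2438     0.2101]
  [   0.0995     0.7463     1.4594]
First solve x = (I − A)⁻¹ d = adj(I−A)·d / det(I−A); in particular x_2 = (0.0750·110 + 0.5625·60 + 0.0950·70) / 0.45225 = 48.65 / 0.45225 ≈ 107.5732.
Intermediate flow from 1 to 2: z_12 = a_12 · x_2 = 0.15 × 48.65 / 0.45225 = 7.2975 / 0.45225 ≈ 16.14.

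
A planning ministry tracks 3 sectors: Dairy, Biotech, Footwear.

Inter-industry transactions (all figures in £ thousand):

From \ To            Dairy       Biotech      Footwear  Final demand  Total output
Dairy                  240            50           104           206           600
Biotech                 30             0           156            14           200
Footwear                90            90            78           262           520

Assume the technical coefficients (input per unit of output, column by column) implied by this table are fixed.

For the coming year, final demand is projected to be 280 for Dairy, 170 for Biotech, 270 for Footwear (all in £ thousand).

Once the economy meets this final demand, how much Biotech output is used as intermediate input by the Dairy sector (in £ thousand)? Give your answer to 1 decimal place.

Technical coefficients a_ij = z_ij / X_j:
  a_11 = 240/600 = 0.40, a_21 = 30/600 = 0.05, a_31 = 90/600 = 0.15
  a_12 = 50/200 = 0.25, a_22 = 0/200 = 0.00, a_32 = 90/200 = 0.45
  a_13 = 104/520 = 0.20, a_23 = 156/520 = 0.30, a_33 = 78/520 = 0.15
I − A =
  [   0.60    -0.25    -0.20]
  [  -0.05     1.00    -0.30]
  [  -0.15    -0.45     0.85]
Cofactors of I−A, C_ij = (−1)^(i+j)·(minor ij) (rows/columns in the sector order above):
  C_11 = (1.00)(0.85) − (-0.30)(-0.45) = 0.7150
  C_12 = −[(-0.05)(0.85) − (-0.30)(-0.15)] = 0.0875
  C_13 = (-0.05)(-0.45) − (1.00)(-0.15) = 0.1725
  C_21 = −[(-0.25)(0.85) − (-0.20)(-0.45)] = 0.3025
  C_22 = (0.60)(0.85) − (-0.20)(-0.15) = 0.4800
  C_23 = −[(0.60)(-0.45) − (-0.25)(-0.15)] = 0.3075
  C_31 = (-0.25)(-0.30) − (-0.20)(1.00) = 0.2750
  C_32 = −[(0.60)(-0.30) − (-0.20)(-0.05)] = 0.1900
  C_33 = (0.60)(1.00) − (-0.25)(-0.05) = 0.5875
det(I−A) = Σ_j (I−A)_1j·C_1j = (0.60)(0.7150) + (-0.25)(0.0875) + (-0.20)(0.1725) = 0.372625
adj(I−A) = Cᵀ =
  [ 0.7150   0.3025   0.2750]
  [ 0.0875   0.4800   0.1900]
  [ 0.1725   0.3075   0.5875]
(I − A)⁻¹ = adj(I−A) / det(I−A) ≈
  [   1.9188     0.8118     0.7380]
  [   0.2348     1.2882     0.5099]
  [   0.4629     0.8252     1.5767]
First solve x = (I − A)⁻¹ d = adj(I−A)·d / det(I−A); in particular x_1 = (0.7150·280 + 0.3025·170 + 0.2750·270) / 0.372625 = 325.875 / 0.372625 ≈ 874.539.
Intermediate flow from 2 to 1: z_21 = a_21 · x_1 = 0.05 × 325.875 / 0.372625 = 16.29375 / 0.372625 ≈ 43.7.

z_21 = 43.7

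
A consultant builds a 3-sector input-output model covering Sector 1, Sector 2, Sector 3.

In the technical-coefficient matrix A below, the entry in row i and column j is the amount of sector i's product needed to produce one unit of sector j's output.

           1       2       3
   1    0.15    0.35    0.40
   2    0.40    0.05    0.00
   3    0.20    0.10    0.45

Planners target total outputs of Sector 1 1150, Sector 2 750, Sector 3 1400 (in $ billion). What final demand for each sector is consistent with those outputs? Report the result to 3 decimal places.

d_1 = 155.000, d_2 = 252.500, d_3 = 465.000

I − A =
  [   0.85    -0.35    -0.40]
  [  -0.40     0.95     0.00]
  [  -0.20    -0.10     0.55]
d = (I − A) x:
  d_1 = (+0.85)·1150 + (-0.35)·750 + (-0.40)·1400 = 155.000
  d_2 = (-0.40)·1150 + (+0.95)·750 + (+0.00)·1400 = 252.500
  d_3 = (-0.20)·1150 + (-0.10)·750 + (+0.55)·1400 = 465.000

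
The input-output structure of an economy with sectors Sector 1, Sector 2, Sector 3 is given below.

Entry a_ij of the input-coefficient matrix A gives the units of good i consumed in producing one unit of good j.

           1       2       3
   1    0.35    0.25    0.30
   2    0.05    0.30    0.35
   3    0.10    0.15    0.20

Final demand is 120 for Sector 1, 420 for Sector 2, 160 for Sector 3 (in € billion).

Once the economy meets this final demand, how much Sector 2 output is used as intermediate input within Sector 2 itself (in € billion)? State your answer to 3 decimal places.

I − A =
  [   0.65    -0.25    -0.30]
  [  -0.05     0.70    -0.35]
  [  -0.10    -0.15     0.80]
Cofactors of I−A, C_ij = (−1)^(i+j)·(minor ij) (rows/columns in the sector order above):
  C_11 = (0.70)(0.80) − (-0.35)(-0.15) = 0.5075
  C_12 = −[(-0.05)(0.80) − (-0.35)(-0.10)] = 0.0750
  C_13 = (-0.05)(-0.15) − (0.70)(-0.10) = 0.0775
  C_21 = −[(-0.25)(0.80) − (-0.30)(-0.15)] = 0.2450
  C_22 = (0.65)(0.80) − (-0.30)(-0.10) = 0.4900
  C_23 = −[(0.65)(-0.15) − (-0.25)(-0.10)] = 0.1225
  C_31 = (-0.25)(-0.35) − (-0.30)(0.70) = 0.2975
  C_32 = −[(0.65)(-0.35) − (-0.30)(-0.05)] = 0.2425
  C_33 = (0.65)(0.70) − (-0.25)(-0.05) = 0.4425
det(I−A) = Σ_j (I−A)_1j·C_1j = (0.65)(0.5075) + (-0.25)(0.0750) + (-0.30)(0.0775) = 0.287875
adj(I−A) = Cᵀ =
  [ 0.5075   0.2450   0.2975]
  [ 0.0750   0.4900   0.2425]
  [ 0.0775   0.1225   0.4425]
(I − A)⁻¹ = adj(I−A) / det(I−A) ≈
  [   1.7629     0.8511     1.0334]
  [   0.2605     1.7021     0.8424]
  [   0.2692     0.4255     1.5371]
First solve x = (I − A)⁻¹ d = adj(I−A)·d / det(I−A); in particular x_2 = (0.0750·120 + 0.4900·420 + 0.2425·160) / 0.287875 = 253.60 / 0.287875 ≈ 880.93791.
Intermediate flow from 2 to 2: z_22 = a_22 · x_2 = 0.30 × 253.60 / 0.287875 = 76.08 / 0.287875 ≈ 264.281.

z_22 = 264.281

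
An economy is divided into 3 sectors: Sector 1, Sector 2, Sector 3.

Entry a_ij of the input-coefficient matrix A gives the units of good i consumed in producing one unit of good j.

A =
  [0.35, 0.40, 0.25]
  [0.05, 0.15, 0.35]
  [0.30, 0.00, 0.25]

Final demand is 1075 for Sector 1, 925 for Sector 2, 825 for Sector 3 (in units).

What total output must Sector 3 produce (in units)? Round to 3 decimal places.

x_3 = 2807.791

I − A =
  [   0.65    -0.40    -0.25]
  [  -0.05     0.85    -0.35]
  [  -0.30     0.00     0.75]
Cofactors of I−A, C_ij = (−1)^(i+j)·(minor ij) (rows/columns in the sector order above):
  C_11 = (0.85)(0.75) − (-0.35)(0.00) = 0.6375
  C_12 = −[(-0.05)(0.75) − (-0.35)(-0.30)] = 0.1425
  C_13 = (-0.05)(0.00) − (0.85)(-0.30) = 0.2550
  C_21 = −[(-0.40)(0.75) − (-0.25)(0.00)] = 0.3000
  C_22 = (0.65)(0.75) − (-0.25)(-0.30) = 0.4125
  C_23 = −[(0.65)(0.00) − (-0.40)(-0.30)] = 0.1200
  C_31 = (-0.40)(-0.35) − (-0.25)(0.85) = 0.3525
  C_32 = −[(0.65)(-0.35) − (-0.25)(-0.05)] = 0.2400
  C_33 = (0.65)(0.85) − (-0.40)(-0.05) = 0.5325
det(I−A) = Σ_j (I−A)_1j·C_1j = (0.65)(0.6375) + (-0.40)(0.1425) + (-0.25)(0.2550) = 0.293625
adj(I−A) = Cᵀ =
  [ 0.6375   0.3000   0.3525]
  [ 0.1425   0.4125   0.2400]
  [ 0.2550   0.1200   0.5325]
(I − A)⁻¹ = adj(I−A) / det(I−A) ≈
  [   2.1711     1.0217     1.2005]
  [   0.4853     1.4049     0.8174]
  [   0.8685     0.4087     1.8135]
x = (I − A)⁻¹ d = adj(I−A)·d / det(I−A), with det(I−A) = 0.293625:
  x_1 = (0.6375·1075 + 0.3000·925 + 0.3525·825) / 0.293625 = 1253.625 / 0.293625 ≈ 4269.476
  x_2 = (0.1425·1075 + 0.4125·925 + 0.2400·825) / 0.293625 = 732.75 / 0.293625 ≈ 2495.530
  x_3 = (0.2550·1075 + 0.1200·925 + 0.5325·825) / 0.293625 = 824.4375 / 0.293625 ≈ 2807.791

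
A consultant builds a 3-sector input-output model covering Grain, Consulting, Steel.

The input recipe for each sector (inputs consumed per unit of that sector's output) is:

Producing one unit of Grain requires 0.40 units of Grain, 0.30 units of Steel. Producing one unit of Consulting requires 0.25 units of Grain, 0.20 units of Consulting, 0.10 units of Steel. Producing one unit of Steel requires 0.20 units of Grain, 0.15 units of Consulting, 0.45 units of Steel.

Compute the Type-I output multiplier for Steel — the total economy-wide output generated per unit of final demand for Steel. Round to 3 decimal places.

I − A =
  [   0.60    -0.25    -0.20]
  [   0.00     0.80    -0.15]
  [  -0.30    -0.10     0.55]
Cofactors of I−A, C_ij = (−1)^(i+j)·(minor ij) (rows/columns in the sector order above):
  C_11 = (0.80)(0.55) − (-0.15)(-0.10) = 0.4250
  C_12 = −[(0.00)(0.55) − (-0.15)(-0.30)] = 0.0450
  C_13 = (0.00)(-0.10) − (0.80)(-0.30) = 0.2400
  C_21 = −[(-0.25)(0.55) − (-0.20)(-0.10)] = 0.1575
  C_22 = (0.60)(0.55) − (-0.20)(-0.30) = 0.2700
  C_23 = −[(0.60)(-0.10) − (-0.25)(-0.30)] = 0.1350
  C_31 = (-0.25)(-0.15) − (-0.20)(0.80) = 0.1975
  C_32 = −[(0.60)(-0.15) − (-0.20)(0.00)] = 0.0900
  C_33 = (0.60)(0.80) − (-0.25)(0.00) = 0.4800
det(I−A) = Σ_j (I−A)_1j·C_1j = (0.60)(0.4250) + (-0.25)(0.0450) + (-0.20)(0.2400) = 0.19575
adj(I−A) = Cᵀ =
  [ 0.4250   0.1575   0.1975]
  [ 0.0450   0.2700   0.0900]
  [ 0.2400   0.1350   0.4800]
(I − A)⁻¹ = adj(I−A) / det(I−A) ≈
  [   2.1711     0.8046     1.0089]
  [   0.2299     1.3793     0.4598]
  [   1.2261     0.6897     2.4521]
The output multiplier for sector j is the column-j sum of the Leontief inverse (I − A)⁻¹ = adj(I−A) / det(I−A).
Column S of adj(I−A): (0.1975, 0.0900, 0.4800); det(I−A) = 0.19575.
m_S = (0.1975 + 0.0900 + 0.4800) / 0.19575 = 0.7675 / 0.19575 ≈ 3.921.

m_S = 3.921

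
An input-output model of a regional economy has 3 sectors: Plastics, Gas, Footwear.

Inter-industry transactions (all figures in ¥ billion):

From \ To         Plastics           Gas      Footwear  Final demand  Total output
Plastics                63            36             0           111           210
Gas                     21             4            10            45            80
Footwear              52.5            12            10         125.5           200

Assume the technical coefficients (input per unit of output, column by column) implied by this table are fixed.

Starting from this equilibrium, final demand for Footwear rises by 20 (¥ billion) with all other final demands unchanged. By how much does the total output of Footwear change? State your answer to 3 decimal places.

Technical coefficients a_ij = z_ij / X_j:
  a_11 = 63/210 = 0.30, a_21 = 21/210 = 0.10, a_31 = 52.5/210 = 0.25
  a_12 = 36/80 = 0.45, a_22 = 4/80 = 0.05, a_32 = 12/80 = 0.15
  a_13 = 0/200 = 0.00, a_23 = 10/200 = 0.05, a_33 = 10/200 = 0.05
I − A =
  [   0.70    -0.45     0.00]
  [  -0.10     0.95    -0.05]
  [  -0.25    -0.15     0.95]
Cofactors of I−A, C_ij = (−1)^(i+j)·(minor ij) (rows/columns in the sector order above):
  C_11 = (0.95)(0.95) − (-0.05)(-0.15) = 0.8950
  C_12 = −[(-0.10)(0.95) − (-0.05)(-0.25)] = 0.1075
  C_13 = (-0.10)(-0.15) − (0.95)(-0.25) = 0.2525
  C_21 = −[(-0.45)(0.95) − (0.00)(-0.15)] = 0.4275
  C_22 = (0.70)(0.95) − (0.00)(-0.25) = 0.6650
  C_23 = −[(0.70)(-0.15) − (-0.45)(-0.25)] = 0.2175
  C_31 = (-0.45)(-0.05) − (0.00)(0.95) = 0.0225
  C_32 = −[(0.70)(-0.05) − (0.00)(-0.10)] = 0.0350
  C_33 = (0.70)(0.95) − (-0.45)(-0.10) = 0.6200
det(I−A) = Σ_j (I−A)_1j·C_1j = (0.70)(0.8950) + (-0.45)(0.1075) + (0.00)(0.2525) = 0.578125
adj(I−A) = Cᵀ =
  [ 0.8950   0.4275   0.0225]
  [ 0.1075   0.6650   0.0350]
  [ 0.2525   0.2175   0.6200]
(I − A)⁻¹ = adj(I−A) / det(I−A) ≈
  [   1.5481     0.7395     0.0389]
  [   0.1859     1.1503     0.0605]
  [   0.4368     0.3762     1.0724]
Δx = (I − A)⁻¹ Δd with Δd having +20 in the Footwear component and 0 elsewhere.
So Δx_3 = L_33 · (+20), where L_33 = adj(I−A)_33 / det(I−A) = 0.6200 / 0.578125.
Δx_3 = 0.6200 × (+20) / 0.578125 = 12.40 / 0.578125 ≈ 21.449.

Δx_3 = 21.449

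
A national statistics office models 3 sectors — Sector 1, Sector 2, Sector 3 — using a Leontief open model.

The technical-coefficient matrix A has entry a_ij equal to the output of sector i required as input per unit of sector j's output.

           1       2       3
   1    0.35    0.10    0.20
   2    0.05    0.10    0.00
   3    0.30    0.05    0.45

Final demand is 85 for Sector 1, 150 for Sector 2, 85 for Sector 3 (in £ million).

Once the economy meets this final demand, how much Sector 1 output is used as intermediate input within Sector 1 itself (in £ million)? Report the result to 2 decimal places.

I − A =
  [   0.65    -0.10    -0.20]
  [  -0.05     0.90     0.00]
  [  -0.30    -0.05     0.55]
Cofactors of I−A, C_ij = (−1)^(i+j)·(minor ij) (rows/columns in the sector order above):
  C_11 = (0.90)(0.55) − (0.00)(-0.05) = 0.4950
  C_12 = −[(-0.05)(0.55) − (0.00)(-0.30)] = 0.0275
  C_13 = (-0.05)(-0.05) − (0.90)(-0.30) = 0.2725
  C_21 = −[(-0.10)(0.55) − (-0.20)(-0.05)] = 0.0650
  C_22 = (0.65)(0.55) − (-0.20)(-0.30) = 0.2975
  C_23 = −[(0.65)(-0.05) − (-0.10)(-0.30)] = 0.0625
  C_31 = (-0.10)(0.00) − (-0.20)(0.90) = 0.1800
  C_32 = −[(0.65)(0.00) − (-0.20)(-0.05)] = 0.0100
  C_33 = (0.65)(0.90) − (-0.10)(-0.05) = 0.5800
det(I−A) = Σ_j (I−A)_1j·C_1j = (0.65)(0.4950) + (-0.10)(0.0275) + (-0.20)(0.2725) = 0.2645
adj(I−A) = Cᵀ =
  [ 0.4950   0.0650   0.1800]
  [ 0.0275   0.2975   0.0100]
  [ 0.2725   0.0625   0.5800]
(I − A)⁻¹ = adj(I−A) / det(I−A) ≈
  [   1.8715     0.2457     0.6805]
  [   0.1040     1.1248     0.0378]
  [   1.0302     0.2363     2.1928]
First solve x = (I − A)⁻¹ d = adj(I−A)·d / det(I−A); in particular x_1 = (0.4950·85 + 0.0650·150 + 0.1800·85) / 0.2645 = 67.125 / 0.2645 ≈ 253.7807.
Intermediate flow from 1 to 1: z_11 = a_11 · x_1 = 0.35 × 67.125 / 0.2645 = 23.49375 / 0.2645 ≈ 88.82.

z_11 = 88.82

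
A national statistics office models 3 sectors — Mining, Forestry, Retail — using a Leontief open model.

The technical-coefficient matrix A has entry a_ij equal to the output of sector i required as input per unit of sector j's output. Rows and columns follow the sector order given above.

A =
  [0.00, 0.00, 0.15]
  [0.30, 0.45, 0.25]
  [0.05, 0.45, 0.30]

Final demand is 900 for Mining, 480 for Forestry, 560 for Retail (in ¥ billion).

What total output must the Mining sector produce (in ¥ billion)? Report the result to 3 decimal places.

x_M = 1305.189

I − A =
  [   1.00     0.00    -0.15]
  [  -0.30     0.55    -0.25]
  [  -0.05    -0.45     0.70]
Cofactors of I−A, C_ij = (−1)^(i+j)·(minor ij) (rows/columns in the sector order above):
  C_11 = (0.55)(0.70) − (-0.25)(-0.45) = 0.2725
  C_12 = −[(-0.30)(0.70) − (-0.25)(-0.05)] = 0.2225
  C_13 = (-0.30)(-0.45) − (0.55)(-0.05) = 0.1625
  C_21 = −[(0.00)(0.70) − (-0.15)(-0.45)] = 0.0675
  C_22 = (1.00)(0.70) − (-0.15)(-0.05) = 0.6925
  C_23 = −[(1.00)(-0.45) − (0.00)(-0.05)] = 0.4500
  C_31 = (0.00)(-0.25) − (-0.15)(0.55) = 0.0825
  C_32 = −[(1.00)(-0.25) − (-0.15)(-0.30)] = 0.2950
  C_33 = (1.00)(0.55) − (0.00)(-0.30) = 0.5500
det(I−A) = Σ_j (I−A)_1j·C_1j = (1.00)(0.2725) + (0.00)(0.2225) + (-0.15)(0.1625) = 0.248125
adj(I−A) = Cᵀ =
  [ 0.2725   0.0675   0.0825]
  [ 0.2225   0.6925   0.2950]
  [ 0.1625   0.4500   0.5500]
(I − A)⁻¹ = adj(I−A) / det(I−A) ≈
  [   1.0982     0.2720     0.3325]
  [   0.8967     2.7909     1.1889]
  [   0.6549     1.8136     2.2166]
x = (I − A)⁻¹ d = adj(I−A)·d / det(I−A), with det(I−A) = 0.248125:
  x_M = (0.2725·900 + 0.0675·480 + 0.0825·560) / 0.248125 = 323.85 / 0.248125 ≈ 1305.189
  x_F = (0.2225·900 + 0.6925·480 + 0.2950·560) / 0.248125 = 697.85 / 0.248125 ≈ 2812.494
  x_R = (0.1625·900 + 0.4500·480 + 0.5500·560) / 0.248125 = 670.25 / 0.248125 ≈ 2701.259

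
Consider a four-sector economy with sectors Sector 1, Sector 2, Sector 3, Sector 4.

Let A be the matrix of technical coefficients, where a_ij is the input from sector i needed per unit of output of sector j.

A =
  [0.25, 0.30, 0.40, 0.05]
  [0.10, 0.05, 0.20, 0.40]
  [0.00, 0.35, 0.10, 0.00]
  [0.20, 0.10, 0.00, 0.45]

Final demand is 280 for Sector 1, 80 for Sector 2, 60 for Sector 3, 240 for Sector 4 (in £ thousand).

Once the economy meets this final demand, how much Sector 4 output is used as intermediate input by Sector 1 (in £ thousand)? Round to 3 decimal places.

I − A =
  [   0.75    -0.30    -0.40    -0.05]
  [  -0.10     0.95    -0.20    -0.40]
  [   0.00    -0.35     0.90     0.00]
  [  -0.20    -0.10     0.00     0.55]
Compute the cofactors C_ij = (−1)^(i+j)·(3×3 minor ij) of I−A; the adjugate is their transpose:
adj(I−A) = Cᵀ =
  [ 0.395750   0.230000   0.227000   0.203250]
  [ 0.121500   0.362250   0.134500   0.274500]
  [ 0.047250   0.140875   0.311375   0.106750]
  [ 0.166000   0.149500   0.107000   0.547750]
det(I−A) = Σ_j (I−A)_1j·C_1j = (0.75)(0.395750) + (-0.30)(0.121500) + (-0.40)(0.047250) + (-0.05)(0.166000) = 0.2331625
(I − A)⁻¹ = adj(I−A) / det(I−A) ≈
  [   1.6973     0.9864     0.9736     0.8717]
  [   0.5211     1.5536     0.5769     1.1773]
  [   0.2026     0.6042     1.3354     0.4578]
  [   0.7119     0.6412     0.4589     2.3492]
First solve x = (I − A)⁻¹ d = adj(I−A)·d / det(I−A); in particular x_1 = (0.395750·280 + 0.230000·80 + 0.227000·60 + 0.203250·240) / 0.2331625 = 191.61 / 0.2331625 ≈ 821.78738.
Intermediate flow from 4 to 1: z_41 = a_41 · x_1 = 0.20 × 191.61 / 0.2331625 = 38.322 / 0.2331625 ≈ 164.357.

z_41 = 164.357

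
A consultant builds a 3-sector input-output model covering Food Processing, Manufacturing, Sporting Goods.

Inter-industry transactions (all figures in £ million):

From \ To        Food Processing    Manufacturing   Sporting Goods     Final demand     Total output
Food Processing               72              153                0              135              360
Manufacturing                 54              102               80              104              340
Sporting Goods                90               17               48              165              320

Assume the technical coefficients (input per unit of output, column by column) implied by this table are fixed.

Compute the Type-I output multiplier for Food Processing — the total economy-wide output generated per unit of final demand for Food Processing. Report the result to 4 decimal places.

Technical coefficients a_ij = z_ij / X_j:
  a_FF = 72/360 = 0.20, a_MF = 54/360 = 0.15, a_SF = 90/360 = 0.25
  a_FM = 153/340 = 0.45, a_MM = 102/340 = 0.30, a_SM = 17/340 = 0.05
  a_FS = 0/320 = 0.00, a_MS = 80/320 = 0.25, a_SS = 48/320 = 0.15
I − A =
  [   0.80    -0.45     0.00]
  [  -0.15     0.70    -0.25]
  [  -0.25    -0.05     0.85]
Cofactors of I−A, C_ij = (−1)^(i+j)·(minor ij) (rows/columns in the sector order above):
  C_11 = (0.70)(0.85) − (-0.25)(-0.05) = 0.5825
  C_12 = −[(-0.15)(0.85) − (-0.25)(-0.25)] = 0.1900
  C_13 = (-0.15)(-0.05) − (0.70)(-0.25) = 0.1825
  C_21 = −[(-0.45)(0.85) − (0.00)(-0.05)] = 0.3825
  C_22 = (0.80)(0.85) − (0.00)(-0.25) = 0.6800
  C_23 = −[(0.80)(-0.05) − (-0.45)(-0.25)] = 0.1525
  C_31 = (-0.45)(-0.25) − (0.00)(0.70) = 0.1125
  C_32 = −[(0.80)(-0.25) − (0.00)(-0.15)] = 0.2000
  C_33 = (0.80)(0.70) − (-0.45)(-0.15) = 0.4925
det(I−A) = Σ_j (I−A)_1j·C_1j = (0.80)(0.5825) + (-0.45)(0.1900) + (0.00)(0.1825) = 0.3805
adj(I−A) = Cᵀ =
  [ 0.5825   0.3825   0.1125]
  [ 0.1900   0.6800   0.2000]
  [ 0.1825   0.1525   0.4925]
(I − A)⁻¹ = adj(I−A) / det(I−A) ≈
  [   1.53088     1.00526     0.29566]
  [   0.49934     1.78712     0.52562]
  [   0.47963     0.40079     1.29435]
The output multiplier for sector j is the column-j sum of the Leontief inverse (I − A)⁻¹ = adj(I−A) / det(I−A).
Column F of adj(I−A): (0.5825, 0.1900, 0.1825); det(I−A) = 0.3805.
m_F = (0.5825 + 0.1900 + 0.1825) / 0.3805 = 0.955 / 0.3805 ≈ 2.5099.

m_F = 2.5099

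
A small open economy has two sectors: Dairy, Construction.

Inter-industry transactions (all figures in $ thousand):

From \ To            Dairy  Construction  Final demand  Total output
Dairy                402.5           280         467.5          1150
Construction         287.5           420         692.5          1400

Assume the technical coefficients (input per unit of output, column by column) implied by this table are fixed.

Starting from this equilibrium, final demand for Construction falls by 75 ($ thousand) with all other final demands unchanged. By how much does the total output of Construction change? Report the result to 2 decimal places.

Δx_2 = -120.37

Technical coefficients a_ij = z_ij / X_j:
  a_11 = 402.5/1150 = 0.35, a_21 = 287.5/1150 = 0.25
  a_12 = 280/1400 = 0.20, a_22 = 420/1400 = 0.30
I − A =
  [   0.65    -0.20]
  [  -0.25     0.70]
det(I−A) = (0.65)(0.70) − (-0.20)(-0.25) = 0.4050
adj(I−A) = [[0.70, 0.20], [0.25, 0.65]]
(I − A)⁻¹ = adj(I−A) / det(I−A) ≈
  [   1.7284     0.4938]
  [   0.6173     1.6049]
Δx = (I − A)⁻¹ Δd with Δd having -75 in the Construction component and 0 elsewhere.
So Δx_2 = L_22 · (-75), where L_22 = adj(I−A)_22 / det(I−A) = 0.65 / 0.4050.
Δx_2 = 0.65 × (-75) / 0.4050 = -48.75 / 0.4050 ≈ -120.37.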